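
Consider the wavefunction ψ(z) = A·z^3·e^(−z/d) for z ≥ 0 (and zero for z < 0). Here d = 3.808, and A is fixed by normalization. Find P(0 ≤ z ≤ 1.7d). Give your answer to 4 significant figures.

P ≈ 0.05785

|ψ|² is the probability density, so P = ∫_{0}^{1.7d} |ψ|² dz.
With A² fixed by ∫|ψ|² = 1, i.e. A² = (45·d^7/8)^(−1), substitute and integrate.
Let u = z/d; then A² and the length scale cancel, so P = ∫_{0}^{1.7} u^6·e^(-2·u) du ÷ ∫_{0}^{∞} u^6·e^(-2·u) du.
With ∫ u^6·e^(-2·u) du = -(4·u^6 + 12·u^5 + 30·u^4 + 60·u^3 + 90·u^2 + 90·u + 45)·e^(-2·u)/8 + C, the region integral is ≈ 0.325424 and the full one is 45/8.
This works out to P = 0.057853.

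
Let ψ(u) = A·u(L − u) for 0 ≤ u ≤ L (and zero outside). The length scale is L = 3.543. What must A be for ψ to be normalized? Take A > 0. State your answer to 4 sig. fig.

A ≈ 0.2318

Require ∫ |ψ|² du = 1 over the whole domain.
∫|ψ|² du = A²·(L^5/30).
So A² = (L^5/30)^(−1).
Substituting L = 3.543 gives A² = 0.053736, so A = 0.23181.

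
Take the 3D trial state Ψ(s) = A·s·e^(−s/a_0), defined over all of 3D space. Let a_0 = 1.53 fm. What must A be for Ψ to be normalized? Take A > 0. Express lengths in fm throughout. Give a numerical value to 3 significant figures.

Require ∫ |Ψ|² 4πs² ds = 1 over the whole domain.
The integral (without the A² prefactor) comes out to 3·π·a_0^5.
Hence A² = 1/[3·π·a_0^5].
With a_0 = 1.53: A² = 0.01266 and A = 0.1125.

A ≈ 0.112 fm^(-5/2)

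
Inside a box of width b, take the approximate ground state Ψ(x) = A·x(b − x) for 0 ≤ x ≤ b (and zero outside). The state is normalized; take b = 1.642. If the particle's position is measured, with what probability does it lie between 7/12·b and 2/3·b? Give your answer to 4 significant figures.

|Ψ|² is the probability density, so P = ∫_{7/12·b}^{2/3·b} |Ψ|² dx.
Since A² = 1/(b^5/30), this is the region integral divided by the full normalization integral.
Let u = x/b; then A² and the length scale cancel, so P = ∫_{7/12}^{2/3} u^2·(1 - u)^2 du ÷ ∫_{0}^{1} u^2·(1 - u)^2 du.
An antiderivative of u^2·(1 - u)^2 is u^3·(6·u^2 - 15·u + 10)/30; evaluating from 7/12 to 2/3 gives ≈ 0.00455810, while the full integral is 1/30.
Evaluating gives P = 0.13674.

P ≈ 0.1367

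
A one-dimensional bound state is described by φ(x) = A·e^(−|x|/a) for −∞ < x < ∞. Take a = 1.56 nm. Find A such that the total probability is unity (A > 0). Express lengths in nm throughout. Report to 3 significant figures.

A ≈ 0.801 nm^(-1/2)

Normalization requires ∫|φ|² dx = 1, integrated from −∞ to ∞.
Using ∫₀^∞ xⁿ e^(−αx) dx = n!/αⁿ⁺¹, the integral (without the A² prefactor) comes out to a.
Hence A² = 1/[a].
Substituting a = 1.56 gives A² = 0.6410, so A = 0.8006.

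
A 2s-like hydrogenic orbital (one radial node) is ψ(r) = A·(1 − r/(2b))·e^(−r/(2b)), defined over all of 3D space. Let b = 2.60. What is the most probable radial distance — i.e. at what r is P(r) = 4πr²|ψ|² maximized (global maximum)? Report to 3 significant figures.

r ≈ 13.6

Differentiate P(r) = 4πr²|ψ|² with respect to r and set to zero.
This gives r = b·(√(5) + 3).
With b = 2.60, the most probable radial distance is 13.61.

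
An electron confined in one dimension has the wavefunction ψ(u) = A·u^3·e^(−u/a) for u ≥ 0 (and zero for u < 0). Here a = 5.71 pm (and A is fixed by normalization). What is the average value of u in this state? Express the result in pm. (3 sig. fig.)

The expectation value is the |ψ|²-weighted average of u: ∫ u|ψ|² du.
Evaluating both integrals, ⟨u⟩ = 7·a/2.
With a = 5.71, ⟨u⟩ = 19.99.

⟨u⟩ ≈ 20.0 pm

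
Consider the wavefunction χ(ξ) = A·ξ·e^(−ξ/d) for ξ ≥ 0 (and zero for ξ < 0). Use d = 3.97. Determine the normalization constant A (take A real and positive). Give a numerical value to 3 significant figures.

A ≈ 0.253

Require ∫ |χ|² dξ = 1 over the whole domain.
Using ∫₀^∞ ξⁿ e^(−αξ) dξ = n!/αⁿ⁺¹, carrying out the integral gives A² · d^3/4.
Substituting d = 3.97 gives A² = 0.06393, so A = 0.2528.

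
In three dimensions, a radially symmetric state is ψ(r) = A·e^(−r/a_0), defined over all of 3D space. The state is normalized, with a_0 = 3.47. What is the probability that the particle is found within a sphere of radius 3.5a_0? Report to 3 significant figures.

P ≈ 0.970

P = ∫ |ψ|² 4πr² dr over r ≤ 3.5a_0.
Normalization gives A² = 1/(π·a_0^3).
In terms of u = r/a_0 (A², 4π and the length scale all cancel between numerator and denominator), P = [∫_{0}^{3.5} u^2·e^(-2·u) du] / [∫_{0}^{∞} u^2·e^(-2·u) du].
With ∫ u^2·e^(-2·u) du = -(2·u^2 + 2·u + 1)·e^(-2·u)/4 + C, the region integral is 1/4 - 65·e^(-7)/8 and the full one is 1/4.
Taking the ratio yields P = 0.9704.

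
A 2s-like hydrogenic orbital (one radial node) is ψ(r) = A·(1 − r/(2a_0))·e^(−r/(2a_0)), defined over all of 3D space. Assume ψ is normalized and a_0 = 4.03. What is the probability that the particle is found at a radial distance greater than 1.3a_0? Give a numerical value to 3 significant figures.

P ≈ 0.954

Integrate the radial probability density 4πr²|ψ|² over r > 1.3a_0.
Normalization gives A² = 1/(8·π·a_0^3).
Substituting u = r/a_0, A², 4π and the length scale all cancel in the ratio: P = ∫_{1.3}^{∞} u^2·(1 - u/2)^2·e^(-u) du / ∫_{0}^{∞} u^2·(1 - u/2)^2·e^(-u) du.
An antiderivative of u^2·(1 - u/2)^2·e^(-u) is -(u^4/4 + u^2 + 2·u + 2)·e^(-u); evaluating from 1.3 to ∞ gives ≈ 1.9088, while the full integral is 2.
This evaluates to P = 0.9544.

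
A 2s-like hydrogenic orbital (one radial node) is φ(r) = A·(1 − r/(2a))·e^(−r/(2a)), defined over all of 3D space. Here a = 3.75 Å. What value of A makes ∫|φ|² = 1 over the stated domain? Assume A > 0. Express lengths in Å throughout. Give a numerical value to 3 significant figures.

A ≈ 0.0275 Å^(-3/2)

The normalization condition is ∫|φ|² 4πr² dr = 1 from 0 to ∞.
Using ∫₀^∞ rⁿ e^(−αr) dr = n!/αⁿ⁺¹, with φ = A·(1 − r/(2a))·e^(−r/(2a)), the integral evaluates to A²·[8·π·a^3].
Hence A² = 1/[8·π·a^3].
Substituting a = 3.75 gives A² = 0.0007545, so A = 0.02747.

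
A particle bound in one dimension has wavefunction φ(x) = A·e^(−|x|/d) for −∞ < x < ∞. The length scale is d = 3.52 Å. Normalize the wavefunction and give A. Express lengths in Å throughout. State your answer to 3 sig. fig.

We need A² ∫|f|² dx = 1, taking the integral from −∞ to ∞.
With ∫₀^∞ x^0 e^(−αx) dx = 0!/α^1, with φ = A·e^(−|x|/d), the integral evaluates to A²·[d].
Hence A² = 1/[d].
Plugging in d = 3.52 yields A = 0.5330.

A ≈ 0.533 Å^(-1/2)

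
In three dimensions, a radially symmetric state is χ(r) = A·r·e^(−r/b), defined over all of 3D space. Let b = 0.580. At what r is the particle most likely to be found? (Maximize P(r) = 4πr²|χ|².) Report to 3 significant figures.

r ≈ 1.16

Differentiate P(r) = 4πr²|χ|² with respect to r and set to zero.
This gives r = 2·b.
With b = 0.580, the most probable radial distance is 1.160.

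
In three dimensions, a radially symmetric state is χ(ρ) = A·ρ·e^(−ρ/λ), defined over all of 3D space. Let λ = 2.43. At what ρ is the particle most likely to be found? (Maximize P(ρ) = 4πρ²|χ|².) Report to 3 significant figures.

ρ ≈ 4.86

Differentiate P(ρ) = 4πρ²|χ|² with respect to ρ and set to zero.
Solving yields ρ = 2·λ.
With λ = 2.43, the most probable radial distance is 4.860.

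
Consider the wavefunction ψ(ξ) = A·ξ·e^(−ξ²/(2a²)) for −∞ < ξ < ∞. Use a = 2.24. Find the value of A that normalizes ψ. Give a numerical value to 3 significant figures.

A ≈ 0.317

Normalization requires ∫|ψ|² dξ = 1, integrated from −∞ to ∞.
The integral (without the A² prefactor) comes out to √(π)·a^3/2.
So A² = (√(π)·a^3/2)^(−1).
With a = 2.24: A² = 0.1004 and A = 0.3169.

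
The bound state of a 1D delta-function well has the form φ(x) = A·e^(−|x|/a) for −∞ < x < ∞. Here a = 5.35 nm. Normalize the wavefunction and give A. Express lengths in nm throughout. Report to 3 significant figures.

A ≈ 0.432 nm^(-1/2)

Require ∫ |φ|² dx = 1 over the whole domain.
∫|φ|² dx = A²·(a).
Substituting a = 5.35 gives A² = 0.1869, so A = 0.4323.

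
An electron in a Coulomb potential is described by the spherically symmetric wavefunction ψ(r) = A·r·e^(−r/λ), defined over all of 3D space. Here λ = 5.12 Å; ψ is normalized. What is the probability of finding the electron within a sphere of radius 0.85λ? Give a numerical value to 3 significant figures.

P ≈ 0.0296

Integrate the radial probability density 4πr²|ψ|² over r ≤ 0.85λ.
Normalization gives A² = 1/(3·π·λ^5).
Let u = r/λ; then A², 4π and the length scale all cancel, so P = ∫_{0}^{0.85} u^4·e^(-2·u) du ÷ ∫_{0}^{∞} u^4·e^(-2·u) du.
With ∫ u^4·e^(-2·u) du = -(u^4/2 + u^3 + 3·u^2/2 + 3·u/2 + 3/4)·e^(-2·u) + C, the region integral is ≈ 0.022211 and the full one is 3/4.
This evaluates to P = 0.02961.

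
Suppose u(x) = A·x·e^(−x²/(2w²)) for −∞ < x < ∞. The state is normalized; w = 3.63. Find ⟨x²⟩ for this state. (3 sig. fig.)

⟨x^2⟩ ≈ 19.8

The expectation value is the |u|²-weighted average of x^2: ∫ x^2|u|² dx.
Differentiating ∫e^(−αx²) dx = √(π/α) under α to get the higher moments, the ratio of the moment integral to the normalization integral gives ⟨x²⟩ = 3·w^2/2.
With w = 3.63, ⟨x^2⟩ = 19.77.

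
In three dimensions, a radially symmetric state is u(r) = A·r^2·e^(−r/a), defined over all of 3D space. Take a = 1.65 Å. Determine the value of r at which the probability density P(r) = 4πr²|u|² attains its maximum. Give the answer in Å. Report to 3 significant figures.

r ≈ 4.95 Å

Set d/dr [P(r) = 4πr²|u|²] = 0 and solve for r > 0.
This gives r = 3·a.
With a = 1.65, the most probable radial distance is 4.950 Å.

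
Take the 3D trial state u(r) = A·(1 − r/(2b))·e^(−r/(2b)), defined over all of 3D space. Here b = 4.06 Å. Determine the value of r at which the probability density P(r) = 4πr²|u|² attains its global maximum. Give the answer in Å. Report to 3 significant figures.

Set d/dr [P(r) = 4πr²|u|²] = 0 and solve for r > 0.
This gives r = b·(√(5) + 3).
With b = 4.06, the most probable radial distance is 21.26 Å.

r ≈ 21.3 Å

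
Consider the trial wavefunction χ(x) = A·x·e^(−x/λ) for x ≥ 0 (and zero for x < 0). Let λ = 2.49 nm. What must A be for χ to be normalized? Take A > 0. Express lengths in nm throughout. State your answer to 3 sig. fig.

A ≈ 0.509 nm^(-3/2)

Require ∫ |χ|² dx = 1 over the whole domain.
With ∫₀^∞ x^2 e^(−αx) dx = 2!/α^3, ∫|χ|² dx = A²·(λ^3/4).
Setting this equal to 1 gives A² = 1/(λ^3/4).
Substituting λ = 2.49 gives A² = 0.2591, so A = 0.5090.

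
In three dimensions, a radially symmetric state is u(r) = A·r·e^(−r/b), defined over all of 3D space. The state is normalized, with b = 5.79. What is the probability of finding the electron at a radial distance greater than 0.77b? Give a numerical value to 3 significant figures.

P ≈ 0.979

Integrate the radial probability density 4πr²|u|² over r > 0.77b.
A² is fixed by ∫₀^∞ 4πr²|u|² dr = 1, i.e. A² = (3·π·b^5)^(−1).
In terms of t = r/b (A², 4π and the length scale all cancel between numerator and denominator), P = [∫_{0.77}^{∞} t^4·e^(-2·t) dt] / [∫_{0}^{∞} t^4·e^(-2·t) dt].
An antiderivative of t^4·e^(-2·t) is -(t^4/2 + t^3 + 3·t^2/2 + 3·t/2 + 3/4)·e^(-2·t); evaluating from 0.77 to ∞ gives ≈ 0.73461, while the full integral is 3/4.
Taking the ratio yields P = 0.9795.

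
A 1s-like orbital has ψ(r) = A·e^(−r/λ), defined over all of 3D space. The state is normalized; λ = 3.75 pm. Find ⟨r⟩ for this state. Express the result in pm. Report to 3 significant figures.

⟨r⟩ ≈ 5.63 pm

By definition ⟨r⟩ = ∫ r |ψ(r)|² 4πr² dr.
The ratio of the moment integral to the normalization integral gives ⟨r⟩ = 3·λ/2.
With λ = 3.75, ⟨r⟩ = 5.625.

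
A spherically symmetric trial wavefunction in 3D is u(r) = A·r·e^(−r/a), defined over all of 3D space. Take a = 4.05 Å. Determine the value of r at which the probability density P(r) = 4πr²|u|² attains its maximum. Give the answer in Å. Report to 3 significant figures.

Differentiate P(r) = 4πr²|u|² with respect to r and set to zero.
This gives r = 2·a.
With a = 4.05, the most probable radial distance is 8.100 Å.

r ≈ 8.10 Å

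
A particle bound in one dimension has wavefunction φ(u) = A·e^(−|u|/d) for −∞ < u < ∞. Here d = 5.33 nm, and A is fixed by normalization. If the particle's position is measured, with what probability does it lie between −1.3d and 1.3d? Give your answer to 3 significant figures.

P = ∫_{−1.3d}^{1.3d} |φ(u)|² du.
Since A² = 1/(d), this is the region integral divided by the full normalization integral.
Both integrals are even about u = 0, so only the u ≥ 0 halves are needed (the factors of 2 cancel). In terms of t = u/d (A² and the length scale cancel between numerator and denominator), P = [∫_{0}^{1.3} e^(-2·t) dt] / [∫_{0}^{∞} e^(-2·t) dt].
An antiderivative of e^(-2·t) is -e^(-2·t)/2; evaluating from 0 to 1.3 gives 1/2 - e^(-13/5)/2, while the full integral is 1/2.
This works out to P = 0.9257.

P ≈ 0.926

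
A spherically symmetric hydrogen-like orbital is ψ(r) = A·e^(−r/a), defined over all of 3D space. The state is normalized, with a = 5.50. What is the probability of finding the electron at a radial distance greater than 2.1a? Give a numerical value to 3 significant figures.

With dV = 4πr²dr, the probability is ∫|ψ|² dV over r > 2.1a.
Normalization gives A² = 1/(π·a^3).
Let u = r/a; then A², 4π and the length scale all cancel, so P = ∫_{2.1}^{∞} u^2·e^(-2·u) du ÷ ∫_{0}^{∞} u^2·e^(-2·u) du.
An antiderivative of u^2·e^(-2·u) is -(2·u^2 + 2·u + 1)·e^(-2·u)/4; evaluating from 2.1 to ∞ gives 701·e^(-21/5)/200, while the full integral is 1/4.
The region integral divided by the full integral gives P = 0.2102.

P ≈ 0.210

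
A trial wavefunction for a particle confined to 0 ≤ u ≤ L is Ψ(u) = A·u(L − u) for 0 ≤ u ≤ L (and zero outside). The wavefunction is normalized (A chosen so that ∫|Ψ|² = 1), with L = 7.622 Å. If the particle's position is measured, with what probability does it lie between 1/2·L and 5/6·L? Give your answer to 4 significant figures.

|Ψ|² is the probability density, so P = ∫_{1/2·L}^{5/6·L} |Ψ|² du.
Since A² = 1/(L^5/30), this is the region integral divided by the full normalization integral.
Let t = u/L; then A² and the length scale cancel, so P = ∫_{1/2}^{5/6} t^2·(1 - t)^2 dt ÷ ∫_{0}^{1} t^2·(1 - t)^2 dt.
An antiderivative of t^2·(1 - t)^2 is t^3·(6·t^2 - 15·t + 10)/30; evaluating from 1/2 to 5/6 gives ≈ 0.0154835, while the full integral is 1/30.
Evaluating gives P = 301/648.

P ≈ 0.4645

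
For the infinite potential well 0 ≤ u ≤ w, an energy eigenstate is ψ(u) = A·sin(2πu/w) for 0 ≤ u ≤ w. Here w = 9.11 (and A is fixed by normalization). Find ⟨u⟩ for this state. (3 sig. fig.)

⟨u⟩ ≈ 4.56

⟨u⟩ = ∫ u |ψ|² du over the full domain.
Using sin²θ = (1 − cos 2θ)/2, since the A² factors cancel between numerator and denominator, ⟨u⟩ = w/2.
With w = 9.11, ⟨u⟩ = 4.555.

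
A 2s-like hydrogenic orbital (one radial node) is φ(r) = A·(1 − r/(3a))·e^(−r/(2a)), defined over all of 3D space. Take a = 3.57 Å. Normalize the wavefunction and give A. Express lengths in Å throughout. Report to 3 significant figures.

Require ∫ |φ|² 4πr² dr = 1 over the whole domain.
In 3D with spherical symmetry the volume element is 4πr² dr.
With ∫₀^∞ r^4 e^(−αr) dr = 4!/α^5, the integral (without the A² prefactor) comes out to 8·π·a^3/3.
So A² = (8·π·a^3/3)^(−1).
Substituting a = 3.57 gives A² = 0.002623, so A = 0.05122.

A ≈ 0.0512 Å^(-3/2)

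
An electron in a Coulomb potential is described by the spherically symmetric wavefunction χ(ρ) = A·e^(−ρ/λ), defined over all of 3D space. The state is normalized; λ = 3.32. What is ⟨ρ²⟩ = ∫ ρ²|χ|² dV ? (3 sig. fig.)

By definition ⟨ρ²⟩ = ∫ ρ^2 |χ(ρ)|² 4πρ² dρ.
With ∫₀^∞ ρ^4 e^(−αρ) dρ = 4!/α^5, the ratio of the moment integral to the normalization integral gives ⟨ρ²⟩ = 3·λ^2.
With λ = 3.32, ⟨ρ^2⟩ = 33.07.

⟨ρ^2⟩ ≈ 33.1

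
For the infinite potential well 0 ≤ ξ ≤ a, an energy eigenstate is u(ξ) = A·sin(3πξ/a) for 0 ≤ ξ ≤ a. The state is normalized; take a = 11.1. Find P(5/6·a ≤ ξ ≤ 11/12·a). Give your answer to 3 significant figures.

P ≈ 0.136

P = ∫_{5/6·a}^{11/12·a} |u(ξ)|² dξ.
Since A² = 1/(a/2), this is the region integral divided by the full normalization integral.
Let t = ξ/a; then A² and the length scale cancel, so P = ∫_{5/6}^{11/12} sin(3·π·t)^2 dt ÷ ∫_{0}^{1} sin(3·π·t)^2 dt.
Using ∫ sin(3·π·t)^2 dt = t/2 - sin(6·π·t)/(12·π), the numerator is 1/(12·π) + 1/24 and the denominator is 1/2.
The result is P = (2 + π)/(12·π).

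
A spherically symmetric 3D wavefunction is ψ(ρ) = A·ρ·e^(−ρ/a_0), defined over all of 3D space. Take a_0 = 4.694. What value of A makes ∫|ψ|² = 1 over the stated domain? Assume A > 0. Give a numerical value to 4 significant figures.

The normalization condition is ∫|ψ|² 4πρ² dρ = 1 from 0 to ∞.
(Spherical symmetry: dV = 4πρ² dρ.)
With ψ = A·ρ·e^(−ρ/a_0), the integral evaluates to A²·[3·π·a_0^5].
So A² = (3·π·a_0^5)^(−1).
With a_0 = 4.694: A² = 0.000046560 and A = 0.0068235.

A ≈ 0.006823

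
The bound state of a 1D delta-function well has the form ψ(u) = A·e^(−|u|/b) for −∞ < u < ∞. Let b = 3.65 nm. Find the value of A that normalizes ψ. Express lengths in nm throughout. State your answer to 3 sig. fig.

A ≈ 0.523 nm^(-1/2)

Normalization requires ∫|ψ|² du = 1, integrated from −∞ to ∞.
With ψ = A·e^(−|u|/b), the integral evaluates to A²·[b].
So A² = (b)^(−1).
Plugging in b = 3.65 yields A = 0.5234.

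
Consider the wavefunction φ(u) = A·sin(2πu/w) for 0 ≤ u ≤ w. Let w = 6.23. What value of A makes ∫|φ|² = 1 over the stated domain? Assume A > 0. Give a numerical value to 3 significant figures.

A ≈ 0.567

We need A² ∫|f|² du = 1, taking the integral from 0 to w.
With ∫₀^w sin²(nπu/w) du = w/2, the integral (without the A² prefactor) comes out to w/2.
With w = 6.23: A² = 0.3210 and A = 0.5666.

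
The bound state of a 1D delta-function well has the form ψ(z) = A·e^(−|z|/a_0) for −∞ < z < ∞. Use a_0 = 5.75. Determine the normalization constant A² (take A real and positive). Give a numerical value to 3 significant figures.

The normalization condition is ∫|ψ|² dz = 1 from −∞ to ∞.
Carrying out the integral gives A² · a_0.
Setting this equal to 1 gives A² = 1/(a_0).
With a_0 = 5.75: A² = 0.1739 and A = 0.4170.

A^2 ≈ 0.174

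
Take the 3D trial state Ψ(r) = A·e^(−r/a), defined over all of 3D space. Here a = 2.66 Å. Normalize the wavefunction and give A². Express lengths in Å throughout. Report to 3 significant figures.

The normalization condition is ∫|Ψ|² 4πr² dr = 1 from 0 to ∞.
The angular integral contributes 4π, leaving ∫₀^∞ r²|Ψ|² dr.
Recall ∫₀^∞ r^m e^(−r/β) dr = m!·β^(m+1), with Ψ = A·e^(−r/a), the integral evaluates to A²·[π·a^3].
With a = 2.66: A² = 0.01691 and A = 0.1300.

A^2 ≈ 0.0169 Å^(-3)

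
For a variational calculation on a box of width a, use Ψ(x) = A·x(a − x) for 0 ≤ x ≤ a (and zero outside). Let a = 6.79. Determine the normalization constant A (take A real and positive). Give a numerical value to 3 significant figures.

Require ∫ |Ψ|² dx = 1 over the whole domain.
∫|Ψ|² dx = A²·(a^5/30).
Setting this equal to 1 gives A² = 1/(a^5/30).
Substituting a = 6.79 gives A² = 0.002079, so A = 0.04559.

A ≈ 0.0456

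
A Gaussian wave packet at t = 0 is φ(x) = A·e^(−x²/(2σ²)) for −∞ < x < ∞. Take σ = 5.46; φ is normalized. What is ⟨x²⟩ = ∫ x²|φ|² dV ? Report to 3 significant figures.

The expectation value is the |φ|²-weighted average of x^2: ∫ x^2|φ|² dx.
Differentiating ∫e^(−αx²) dx = √(π/α) under α to get the higher moments, evaluating both integrals, ⟨x²⟩ = σ^2/2.
Putting σ = 5.46 gives 14.91.

⟨x^2⟩ ≈ 14.9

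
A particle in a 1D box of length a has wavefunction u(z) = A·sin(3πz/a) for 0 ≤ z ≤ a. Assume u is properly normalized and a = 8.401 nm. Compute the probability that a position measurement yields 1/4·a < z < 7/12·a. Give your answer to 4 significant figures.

|u|² is the probability density, so P = ∫_{1/4·a}^{7/12·a} |u|² dz.
With A² fixed by ∫|u|² = 1, i.e. A² = (a/2)^(−1), substitute and integrate.
Let t = z/a; then A² and the length scale cancel, so P = ∫_{1/4}^{7/12} sin(3·π·t)^2 dt ÷ ∫_{0}^{1} sin(3·π·t)^2 dt.
With ∫ sin(3·π·t)^2 dt = t/2 - sin(6·π·t)/(12·π) + C, the region integral is 1/6 and the full one is 1/2.
Taking the ratio, P = 1/3.

P ≈ 0.3333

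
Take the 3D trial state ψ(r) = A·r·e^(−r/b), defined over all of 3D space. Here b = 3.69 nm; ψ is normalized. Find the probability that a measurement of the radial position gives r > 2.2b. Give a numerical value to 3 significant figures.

P ≈ 0.551

Integrate the radial probability density 4πr²|ψ|² over r > 2.2b.
The full normalization integral is A²·[3·π·b^5] = 1, fixing A².
Let u = r/b; then A², 4π and the length scale all cancel, so P = ∫_{2.2}^{∞} u^4·e^(-2·u) du ÷ ∫_{0}^{∞} u^4·e^(-2·u) du.
With ∫ u^4·e^(-2·u) du = -(u^4/2 + u^3 + 3·u^2/2 + 3·u/2 + 3/4)·e^(-2·u) + C, the region integral is ≈ 0.41339 and the full one is 3/4.
This evaluates to P = 0.5512.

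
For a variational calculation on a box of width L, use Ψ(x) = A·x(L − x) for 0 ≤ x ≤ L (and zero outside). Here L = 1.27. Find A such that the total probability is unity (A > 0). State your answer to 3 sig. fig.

Normalization requires ∫|Ψ|² dx = 1, integrated from 0 to L.
∫|Ψ|² dx = A²·(L^5/30).
Plugging in L = 1.27 yields A = 3.013.

A ≈ 3.01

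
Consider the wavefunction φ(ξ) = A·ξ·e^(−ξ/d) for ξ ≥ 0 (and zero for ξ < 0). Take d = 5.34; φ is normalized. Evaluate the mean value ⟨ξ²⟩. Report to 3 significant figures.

The expectation value is the |φ|²-weighted average of ξ^2: ∫ ξ^2|φ|² dξ.
Recall ∫₀^∞ ξ^m e^(−ξ/β) dξ = m!·β^(m+1), evaluating both integrals, ⟨ξ²⟩ = 3·d^2.
Putting d = 5.34 gives 85.55.

⟨ξ^2⟩ ≈ 85.5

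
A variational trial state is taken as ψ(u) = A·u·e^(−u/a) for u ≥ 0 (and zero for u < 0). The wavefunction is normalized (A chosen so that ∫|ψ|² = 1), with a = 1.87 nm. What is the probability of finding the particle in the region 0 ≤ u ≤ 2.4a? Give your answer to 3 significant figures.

P ≈ 0.857

|ψ|² is the probability density, so P = ∫_{0}^{2.4a} |ψ|² du.
Since A² = 1/(a^3/4), this is the region integral divided by the full normalization integral.
In terms of t = u/a (A² and the length scale cancel between numerator and denominator), P = [∫_{0}^{2.4} t^2·e^(-2·t) dt] / [∫_{0}^{∞} t^2·e^(-2·t) dt].
With ∫ t^2·e^(-2·t) dt = -(2·t^2 + 2·t + 1)·e^(-2·t)/4 + C, the region integral is 1/4 - 433·e^(-24/5)/100 and the full one is 1/4.
Taking the ratio, P = 0.8575.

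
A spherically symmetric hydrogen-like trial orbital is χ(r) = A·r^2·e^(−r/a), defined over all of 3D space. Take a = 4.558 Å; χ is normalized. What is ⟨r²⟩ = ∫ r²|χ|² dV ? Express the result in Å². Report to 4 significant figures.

⟨r²⟩ = ∫ r^2 |χ|² 4πr² dr over the full domain.
The ratio of the moment integral to the normalization integral gives ⟨r²⟩ = 14·a^2.
With a = 4.558, ⟨r^2⟩ = 290.86.

⟨r^2⟩ ≈ 290.9 Å^2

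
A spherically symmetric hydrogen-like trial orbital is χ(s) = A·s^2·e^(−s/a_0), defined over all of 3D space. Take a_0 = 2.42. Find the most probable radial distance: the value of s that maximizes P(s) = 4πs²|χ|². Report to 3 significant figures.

s ≈ 7.26

Set d/ds [P(s) = 4πs²|χ|²] = 0 and solve for s > 0.
Solving yields s = 3·a_0.
With a_0 = 2.42, the most probable radial distance is 7.260.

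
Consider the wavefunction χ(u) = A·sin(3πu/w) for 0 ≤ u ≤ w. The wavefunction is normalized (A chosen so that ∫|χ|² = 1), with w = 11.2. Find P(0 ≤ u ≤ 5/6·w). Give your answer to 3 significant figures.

P ≈ 0.833

The probability is P = ∫ |χ|² du over [0, 5/6·w].
Since A² = 1/(w/2), this is the region integral divided by the full normalization integral.
Let t = u/w; then A² and the length scale cancel, so P = ∫_{0}^{5/6} sin(3·π·t)^2 dt ÷ ∫_{0}^{1} sin(3·π·t)^2 dt.
Using ∫ sin(3·π·t)^2 dt = t/2 - sin(6·π·t)/(12·π), the numerator is 5/12 and the denominator is 1/2.
Evaluating gives P = 5/6.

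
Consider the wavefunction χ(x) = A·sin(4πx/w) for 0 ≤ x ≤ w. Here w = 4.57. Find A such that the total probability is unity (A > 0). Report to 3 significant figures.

A ≈ 0.662

The normalization condition is ∫|χ|² dx = 1 from 0 to w.
With ∫₀^w sin²(nπx/w) dx = w/2, ∫|χ|² dx = A²·(w/2).
Plugging in w = 4.57 yields A = 0.6615.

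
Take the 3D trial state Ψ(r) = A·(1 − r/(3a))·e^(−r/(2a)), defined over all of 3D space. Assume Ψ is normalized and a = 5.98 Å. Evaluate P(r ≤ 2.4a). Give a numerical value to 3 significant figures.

Integrate the radial probability density 4πr²|Ψ|² over r ≤ 2.4a.
The full normalization integral is A²·[8·π·a^3/3] = 1, fixing A².
In terms of u = r/a (A², 4π and the length scale all cancel between numerator and denominator), P = [∫_{0}^{2.4} u^2·(1 - u/3)^2·e^(-u) du] / [∫_{0}^{∞} u^2·(1 - u/3)^2·e^(-u) du].
With ∫ u^2·(1 - u/3)^2·e^(-u) du = (-u^4 + 2·u^3 - 3·u^2 - 6·u - 6)·e^(-u)/9 + C, the region integral is 2/3 - 9002·e^(-12/5)/1875 and the full one is 2/3.
The region integral divided by the full integral gives P = 0.3467.

P ≈ 0.347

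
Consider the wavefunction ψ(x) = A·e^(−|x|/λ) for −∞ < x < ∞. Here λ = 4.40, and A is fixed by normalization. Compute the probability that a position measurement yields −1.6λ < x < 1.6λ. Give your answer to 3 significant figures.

|ψ|² is the probability density, so P = ∫_{−1.6λ}^{1.6λ} |ψ|² dx.
Since A² = 1/(λ), this is the region integral divided by the full normalization integral.
By symmetry take twice the x ≥ 0 contribution in numerator and denominator; the 2's cancel. Let u = x/λ; then A² and the length scale cancel, so P = ∫_{0}^{1.6} e^(-2·u) du ÷ ∫_{0}^{∞} e^(-2·u) du.
Using ∫ e^(-2·u) du = -e^(-2·u)/2, the numerator is 1/2 - e^(-16/5)/2 and the denominator is 1/2.
Taking the ratio, P = 0.9592.

P ≈ 0.959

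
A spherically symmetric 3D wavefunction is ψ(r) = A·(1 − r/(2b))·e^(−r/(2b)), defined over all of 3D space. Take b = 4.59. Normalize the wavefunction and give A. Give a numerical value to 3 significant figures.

Require ∫ |ψ|² 4πr² dr = 1 over the whole domain.
Recall ∫₀^∞ r^m e^(−r/β) dr = m!·β^(m+1), ∫|ψ|² 4πr² dr = A²·(8·π·b^3).
Hence A² = 1/[8·π·b^3].
Plugging in b = 4.59 yields A = 0.02028.

A ≈ 0.0203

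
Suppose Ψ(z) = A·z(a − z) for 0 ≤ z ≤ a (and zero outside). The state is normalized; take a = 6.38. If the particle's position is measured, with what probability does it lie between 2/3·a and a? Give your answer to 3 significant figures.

The probability is P = ∫ |Ψ|² dz over [2/3·a, a].
The normalization integral ∫|Ψ|²dz over the whole domain equals a^5/30·A², and A² cancels in the ratio.
Substituting u = z/a, A² and the length scale cancel in the ratio: P = ∫_{2/3}^{1} u^2·(1 - u)^2 du / ∫_{0}^{1} u^2·(1 - u)^2 du.
With ∫ u^2·(1 - u)^2 du = u^3·(6·u^2 - 15·u + 10)/30 + C, the region integral is 17/2430 and the full one is 1/30.
The result is P = 17/81.

P ≈ 0.210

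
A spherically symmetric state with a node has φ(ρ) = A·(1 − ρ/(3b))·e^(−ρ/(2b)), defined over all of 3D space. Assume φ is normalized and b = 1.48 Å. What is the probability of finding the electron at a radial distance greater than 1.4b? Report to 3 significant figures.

P = ∫ |φ|² 4πρ² dρ over ρ > 1.4b.
A² is fixed by ∫₀^∞ 4πρ²|φ|² dρ = 1, i.e. A² = (8·π·b^3/3)^(−1).
Let u = ρ/b; then A², 4π and the length scale all cancel, so P = ∫_{1.4}^{∞} u^2·(1 - u/3)^2·e^(-u) du ÷ ∫_{0}^{∞} u^2·(1 - u/3)^2·e^(-u) du.
An antiderivative of u^2·(1 - u/3)^2·e^(-u) is (-u^4 + 2·u^3 - 3·u^2 - 6·u - 6)·e^(-u)/9; evaluating from 1.4 to ∞ gives 1294·e^(-7/5)/625, while the full integral is 2/3.
This evaluates to P = 0.7658.

P ≈ 0.766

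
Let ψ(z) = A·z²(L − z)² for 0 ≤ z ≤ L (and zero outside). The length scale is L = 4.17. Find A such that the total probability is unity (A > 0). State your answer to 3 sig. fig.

A ≈ 0.0406

Normalization requires ∫|ψ|² dz = 1, integrated from 0 to L.
Expanding the polynomial and integrating term by term, with ψ = A·z²(L − z)², the integral evaluates to A²·[L^9/630].
So A² = (L^9/630)^(−1).
Substituting L = 4.17 gives A² = 0.001652, so A = 0.04065.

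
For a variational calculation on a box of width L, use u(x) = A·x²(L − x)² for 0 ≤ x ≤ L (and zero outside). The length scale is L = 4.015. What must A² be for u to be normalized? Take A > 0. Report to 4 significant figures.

The normalization condition is ∫|u|² dx = 1 from 0 to L.
Expanding the polynomial and integrating term by term, the integral (without the A² prefactor) comes out to L^9/630.
Hence A² = 1/[L^9/630].
Substituting L = 4.015 gives A² = 0.0023236, so A = 0.048204.

A^2 ≈ 0.002324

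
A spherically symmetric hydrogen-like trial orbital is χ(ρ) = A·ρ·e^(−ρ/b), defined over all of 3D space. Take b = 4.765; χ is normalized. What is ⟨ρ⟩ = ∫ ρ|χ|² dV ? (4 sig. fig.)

By definition ⟨ρ⟩ = ∫ ρ |χ(ρ)|² 4πρ² dρ.
With ∫₀^∞ ρ^5 e^(−αρ) dρ = 5!/α^6, evaluating both integrals, ⟨ρ⟩ = 5·b/2.
With b = 4.765, ⟨ρ⟩ = 11.913.

⟨ρ⟩ ≈ 11.91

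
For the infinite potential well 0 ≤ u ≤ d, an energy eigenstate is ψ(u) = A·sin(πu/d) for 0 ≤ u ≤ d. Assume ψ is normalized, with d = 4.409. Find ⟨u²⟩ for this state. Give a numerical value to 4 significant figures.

By definition ⟨u²⟩ = ∫ u^2 |ψ(u)|² du.
The ratio of the moment integral to the normalization integral gives ⟨u²⟩ = -d^2/(2·π^2) + d^2/3.
Putting d = 4.409 gives 5.4950.

⟨u^2⟩ ≈ 5.495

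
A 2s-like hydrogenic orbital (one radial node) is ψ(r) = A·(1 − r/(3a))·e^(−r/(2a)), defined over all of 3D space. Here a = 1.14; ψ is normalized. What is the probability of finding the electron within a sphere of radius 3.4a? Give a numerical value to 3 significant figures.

P ≈ 0.354

P = ∫ |ψ|² 4πr² dr over r ≤ 3.4a.
Normalization gives A² = 1/(8·π·a^3/3).
Let u = r/a; then A², 4π and the length scale all cancel, so P = ∫_{0}^{3.4} u^2·(1 - u/3)^2·e^(-u) du ÷ ∫_{0}^{∞} u^2·(1 - u/3)^2·e^(-u) du.
Using ∫ u^2·(1 - u/3)^2·e^(-u) du = (-u^4 + 2·u^3 - 3·u^2 - 6·u - 6)·e^(-u)/9, the numerator is ≈ 0.23613 and the denominator is 2/3.
Taking the ratio yields P = 0.3542.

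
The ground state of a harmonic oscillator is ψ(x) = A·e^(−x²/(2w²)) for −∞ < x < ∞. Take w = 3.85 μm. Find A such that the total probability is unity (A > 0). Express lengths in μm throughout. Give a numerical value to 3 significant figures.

A ≈ 0.383 μm^(-1/2)

Require ∫ |ψ|² dx = 1 over the whole domain.
Using the Gaussian integral ∫_{−∞}^{∞} e^(−αx²) dx = √(π/α), carrying out the integral gives A² · √(π)·w.
Hence A² = 1/[√(π)·w].
Substituting w = 3.85 gives A² = 0.1465, so A = 0.3828.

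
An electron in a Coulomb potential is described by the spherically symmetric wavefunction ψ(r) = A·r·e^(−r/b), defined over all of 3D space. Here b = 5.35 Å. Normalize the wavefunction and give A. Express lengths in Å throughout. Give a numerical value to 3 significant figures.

A ≈ 0.00492 Å^(-5/2)

Normalization requires ∫|ψ|² 4πr² dr = 1, integrated from 0 to ∞.
The angular integral contributes 4π, leaving ∫₀^∞ r²|ψ|² dr.
Recall ∫₀^∞ r^m e^(−r/β) dr = m!·β^(m+1), carrying out the integral gives A² · 3·π·b^5.
Setting this equal to 1 gives A² = 1/(3·π·b^5).
Plugging in b = 5.35 yields A = 0.004920.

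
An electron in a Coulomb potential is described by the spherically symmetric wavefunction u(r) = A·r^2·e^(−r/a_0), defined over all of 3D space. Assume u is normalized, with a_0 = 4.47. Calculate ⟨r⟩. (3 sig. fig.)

⟨r⟩ ≈ 15.6

The expectation value is the |u|²-weighted average of r: ∫ r|u|² 4πr² dr.
With ∫₀^∞ r^7 e^(−αr) dr = 7!/α^8, evaluating both integrals, ⟨r⟩ = 7·a_0/2.
Putting a_0 = 4.47 gives 15.65.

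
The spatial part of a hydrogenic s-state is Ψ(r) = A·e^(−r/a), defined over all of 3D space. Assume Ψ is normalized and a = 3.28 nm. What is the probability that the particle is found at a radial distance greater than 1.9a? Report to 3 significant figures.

Integrate the radial probability density 4πr²|Ψ|² over r > 1.9a.
The full normalization integral is A²·[π·a^3] = 1, fixing A².
Let u = r/a; then A², 4π and the length scale all cancel, so P = ∫_{1.9}^{∞} u^2·e^(-2·u) du ÷ ∫_{0}^{∞} u^2·e^(-2·u) du.
Using ∫ u^2·e^(-2·u) du = -(2·u^2 + 2·u + 1)·e^(-2·u)/4, the numerator is 601·e^(-19/5)/200 and the denominator is 1/4.
This evaluates to P = 0.2689.

P ≈ 0.269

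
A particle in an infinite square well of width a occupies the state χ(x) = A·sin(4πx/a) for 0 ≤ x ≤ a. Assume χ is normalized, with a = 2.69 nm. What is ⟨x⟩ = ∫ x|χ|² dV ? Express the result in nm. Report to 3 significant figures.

⟨x⟩ ≈ 1.35 nm

The expectation value is the |χ|²-weighted average of x: ∫ x|χ|² dx.
With ∫₀^a sin²(nπx/a) dx = a/2, the ratio of the moment integral to the normalization integral gives ⟨x⟩ = a/2.
Putting a = 2.69 gives 1.345.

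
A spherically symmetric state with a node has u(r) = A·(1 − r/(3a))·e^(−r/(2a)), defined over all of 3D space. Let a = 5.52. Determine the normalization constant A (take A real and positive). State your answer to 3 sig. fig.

We need A² ∫|f|² 4πr² dr = 1, taking the integral from 0 to ∞.
In 3D with spherical symmetry the volume element is 4πr² dr.
The integral (without the A² prefactor) comes out to 8·π·a^3/3.
With a = 5.52: A² = 0.0007097 and A = 0.02664.

A ≈ 0.0266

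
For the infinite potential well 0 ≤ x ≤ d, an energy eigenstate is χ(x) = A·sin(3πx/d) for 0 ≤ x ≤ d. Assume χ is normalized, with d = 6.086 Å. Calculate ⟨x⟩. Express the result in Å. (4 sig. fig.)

⟨x⟩ ≈ 3.043 Å

By definition ⟨x⟩ = ∫ x |χ(x)|² dx.
Using sin²θ = (1 − cos 2θ)/2, evaluating both integrals, ⟨x⟩ = d/2.
With d = 6.086, ⟨x⟩ = 3.0430.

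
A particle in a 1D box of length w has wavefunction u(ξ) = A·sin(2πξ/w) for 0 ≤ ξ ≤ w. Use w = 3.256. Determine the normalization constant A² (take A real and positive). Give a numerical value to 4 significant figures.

The normalization condition is ∫|u|² dξ = 1 from 0 to w.
The integral (without the A² prefactor) comes out to w/2.
So A² = (w/2)^(−1).
Plugging in w = 3.256 yields A = 0.78374.

A^2 ≈ 0.6143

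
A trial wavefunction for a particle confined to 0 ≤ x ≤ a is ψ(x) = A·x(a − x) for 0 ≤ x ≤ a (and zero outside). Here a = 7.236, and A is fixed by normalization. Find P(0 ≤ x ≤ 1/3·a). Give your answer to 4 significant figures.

P ≈ 0.2099

|ψ|² is the probability density, so P = ∫_{0}^{1/3·a} |ψ|² dx.
The normalization integral ∫|ψ|²dx over the whole domain equals a^5/30·A², and A² cancels in the ratio.
In terms of u = x/a (A² and the length scale cancel between numerator and denominator), P = [∫_{0}^{1/3} u^2·(1 - u)^2 du] / [∫_{0}^{1} u^2·(1 - u)^2 du].
Using ∫ u^2·(1 - u)^2 du = u^3·(6·u^2 - 15·u + 10)/30, the numerator is 17/2430 and the denominator is 1/30.
Taking the ratio, P = 17/81.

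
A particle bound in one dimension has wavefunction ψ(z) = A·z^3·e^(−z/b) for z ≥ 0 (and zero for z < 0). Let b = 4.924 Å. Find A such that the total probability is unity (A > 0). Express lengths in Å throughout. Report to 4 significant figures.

A ≈ 0.001592 Å^(-7/2)

Require ∫ |ψ|² dz = 1 over the whole domain.
Using ∫₀^∞ zⁿ e^(−αz) dz = n!/αⁿ⁺¹, carrying out the integral gives A² · 45·b^7/8.
So A² = (45·b^7/8)^(−1).
With b = 4.924: A² = 0.0000025331 and A = 0.0015916.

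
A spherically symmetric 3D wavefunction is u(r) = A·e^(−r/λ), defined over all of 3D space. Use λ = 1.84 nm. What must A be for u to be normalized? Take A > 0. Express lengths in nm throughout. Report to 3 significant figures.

A ≈ 0.226 nm^(-3/2)

Require ∫ |u|² 4πr² dr = 1 over the whole domain.
The angular integral contributes 4π, leaving ∫₀^∞ r²|u|² dr.
Carrying out the integral gives A² · π·λ^3.
Setting this equal to 1 gives A² = 1/(π·λ^3).
Plugging in λ = 1.84 yields A = 0.2260.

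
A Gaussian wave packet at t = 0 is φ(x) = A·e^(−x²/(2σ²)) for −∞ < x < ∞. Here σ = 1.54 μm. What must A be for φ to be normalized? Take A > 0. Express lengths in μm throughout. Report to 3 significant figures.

A ≈ 0.605 μm^(-1/2)

Require ∫ |φ|² dx = 1 over the whole domain.
Using the Gaussian integral ∫_{−∞}^{∞} e^(−αx²) dx = √(π/α), with φ = A·e^(−x²/(2σ²)), the integral evaluates to A²·[√(π)·σ].
So A² = (√(π)·σ)^(−1).
Plugging in σ = 1.54 yields A = 0.6053.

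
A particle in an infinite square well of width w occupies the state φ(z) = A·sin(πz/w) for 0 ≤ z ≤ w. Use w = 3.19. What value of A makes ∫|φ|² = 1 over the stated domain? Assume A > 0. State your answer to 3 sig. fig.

A ≈ 0.792

We need A² ∫|f|² dz = 1, taking the integral from 0 to w.
Using sin²θ = (1 − cos 2θ)/2, the integral (without the A² prefactor) comes out to w/2.
Hence A² = 1/[w/2].
With w = 3.19: A² = 0.6270 and A = 0.7918.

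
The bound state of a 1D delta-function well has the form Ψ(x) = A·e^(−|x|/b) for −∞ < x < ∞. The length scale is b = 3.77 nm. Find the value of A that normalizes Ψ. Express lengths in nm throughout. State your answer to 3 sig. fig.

A ≈ 0.515 nm^(-1/2)

Require ∫ |Ψ|² dx = 1 over the whole domain.
With ∫₀^∞ x^0 e^(−αx) dx = 0!/α^1, carrying out the integral gives A² · b.
So A² = (b)^(−1).
Plugging in b = 3.77 yields A = 0.5150.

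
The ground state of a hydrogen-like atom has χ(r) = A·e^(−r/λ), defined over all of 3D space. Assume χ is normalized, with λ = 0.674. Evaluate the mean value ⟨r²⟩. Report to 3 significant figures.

⟨r^2⟩ ≈ 1.36

By definition ⟨r²⟩ = ∫ r^2 |χ(r)|² 4πr² dr.
Using ∫₀^∞ rⁿ e^(−αr) dr = n!/αⁿ⁺¹, since the A² factors cancel between numerator and denominator, ⟨r²⟩ = 3·λ^2.
Putting λ = 0.674 gives 1.363.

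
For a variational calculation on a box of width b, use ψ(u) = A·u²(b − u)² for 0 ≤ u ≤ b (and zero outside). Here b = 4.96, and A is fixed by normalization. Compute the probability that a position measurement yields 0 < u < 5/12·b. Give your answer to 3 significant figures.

P ≈ 0.302

The probability is P = ∫ |ψ|² du over [0, 5/12·b].
The normalization integral ∫|ψ|²du over the whole domain equals b^9/630·A², and A² cancels in the ratio.
Substituting t = u/b, A² and the length scale cancel in the ratio: P = ∫_{0}^{5/12} t^4·(1 - t)^4 dt / ∫_{0}^{1} t^4·(1 - t)^4 dt.
An antiderivative of t^4·(1 - t)^4 is t^5·(70·t^4 - 315·t^3 + 540·t^2 - 420·t + 126)/630; evaluating from 0 to 5/12 gives ≈ 0.00047989, while the full integral is 1/630.
Evaluating gives P = 0.3023.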